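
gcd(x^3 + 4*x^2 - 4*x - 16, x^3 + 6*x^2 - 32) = x^2 + 2*x - 8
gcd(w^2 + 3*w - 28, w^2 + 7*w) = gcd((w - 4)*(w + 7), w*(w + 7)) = w + 7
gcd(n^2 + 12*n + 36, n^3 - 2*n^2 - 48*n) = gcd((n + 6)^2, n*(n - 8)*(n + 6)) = n + 6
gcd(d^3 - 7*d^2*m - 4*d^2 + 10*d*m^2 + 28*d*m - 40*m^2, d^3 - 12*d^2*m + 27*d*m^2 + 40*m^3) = d - 5*m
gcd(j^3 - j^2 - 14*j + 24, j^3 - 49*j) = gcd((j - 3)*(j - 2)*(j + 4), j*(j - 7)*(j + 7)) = 1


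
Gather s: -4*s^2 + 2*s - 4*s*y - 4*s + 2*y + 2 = -4*s^2 + s*(-4*y - 2) + 2*y + 2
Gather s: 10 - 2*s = 10 - 2*s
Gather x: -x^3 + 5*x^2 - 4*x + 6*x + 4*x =-x^3 + 5*x^2 + 6*x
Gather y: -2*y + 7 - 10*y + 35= 42 - 12*y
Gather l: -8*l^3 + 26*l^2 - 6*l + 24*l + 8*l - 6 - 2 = -8*l^3 + 26*l^2 + 26*l - 8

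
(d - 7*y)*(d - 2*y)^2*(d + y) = d^4 - 10*d^3*y + 21*d^2*y^2 + 4*d*y^3 - 28*y^4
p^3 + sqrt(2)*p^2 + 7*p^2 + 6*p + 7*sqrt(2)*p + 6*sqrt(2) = (p + 1)*(p + 6)*(p + sqrt(2))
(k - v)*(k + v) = k^2 - v^2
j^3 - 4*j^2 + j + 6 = (j - 3)*(j - 2)*(j + 1)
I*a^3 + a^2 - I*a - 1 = (a + 1)*(a - I)*(I*a - I)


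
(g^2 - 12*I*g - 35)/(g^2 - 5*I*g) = (g - 7*I)/g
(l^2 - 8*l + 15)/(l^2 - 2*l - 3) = (l - 5)/(l + 1)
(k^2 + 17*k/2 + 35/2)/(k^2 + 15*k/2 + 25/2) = (2*k + 7)/(2*k + 5)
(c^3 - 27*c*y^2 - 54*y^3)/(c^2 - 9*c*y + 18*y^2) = (-c^2 - 6*c*y - 9*y^2)/(-c + 3*y)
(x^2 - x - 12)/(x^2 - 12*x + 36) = (x^2 - x - 12)/(x^2 - 12*x + 36)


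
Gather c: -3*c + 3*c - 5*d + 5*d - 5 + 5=0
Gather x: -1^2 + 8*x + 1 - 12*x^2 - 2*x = -12*x^2 + 6*x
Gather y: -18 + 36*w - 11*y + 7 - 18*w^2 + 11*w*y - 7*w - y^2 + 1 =-18*w^2 + 29*w - y^2 + y*(11*w - 11) - 10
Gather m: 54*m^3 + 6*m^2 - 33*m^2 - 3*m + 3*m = 54*m^3 - 27*m^2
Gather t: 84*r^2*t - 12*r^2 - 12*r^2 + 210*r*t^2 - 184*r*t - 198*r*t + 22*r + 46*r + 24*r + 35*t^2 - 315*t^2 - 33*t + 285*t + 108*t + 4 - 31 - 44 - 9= -24*r^2 + 92*r + t^2*(210*r - 280) + t*(84*r^2 - 382*r + 360) - 80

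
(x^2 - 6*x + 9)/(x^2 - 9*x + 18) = (x - 3)/(x - 6)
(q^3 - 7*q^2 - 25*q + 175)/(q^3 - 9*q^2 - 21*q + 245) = (q - 5)/(q - 7)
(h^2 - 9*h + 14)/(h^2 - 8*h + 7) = (h - 2)/(h - 1)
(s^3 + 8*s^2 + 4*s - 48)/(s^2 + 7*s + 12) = (s^2 + 4*s - 12)/(s + 3)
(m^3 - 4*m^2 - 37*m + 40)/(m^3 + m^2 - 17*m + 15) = (m - 8)/(m - 3)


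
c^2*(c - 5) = c^3 - 5*c^2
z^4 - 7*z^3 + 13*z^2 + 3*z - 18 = (z - 3)^2*(z - 2)*(z + 1)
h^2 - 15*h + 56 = (h - 8)*(h - 7)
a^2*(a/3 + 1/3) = a^3/3 + a^2/3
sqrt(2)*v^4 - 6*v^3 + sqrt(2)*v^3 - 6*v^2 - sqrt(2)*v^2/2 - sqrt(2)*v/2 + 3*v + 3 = (v - 3*sqrt(2))*(v - sqrt(2)/2)*(v + sqrt(2)/2)*(sqrt(2)*v + sqrt(2))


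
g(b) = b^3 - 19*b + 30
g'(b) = 3*b^2 - 19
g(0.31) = 24.14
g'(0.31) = -18.71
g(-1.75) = 57.89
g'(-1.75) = -9.81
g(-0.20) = 33.79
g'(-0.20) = -18.88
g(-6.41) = -111.58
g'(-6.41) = 104.26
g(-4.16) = 37.05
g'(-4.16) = 32.92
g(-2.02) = 60.14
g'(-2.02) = -6.76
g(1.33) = 7.08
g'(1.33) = -13.69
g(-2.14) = 60.86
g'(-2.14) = -5.26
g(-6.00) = -72.00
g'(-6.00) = 89.00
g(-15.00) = -3060.00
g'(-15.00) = 656.00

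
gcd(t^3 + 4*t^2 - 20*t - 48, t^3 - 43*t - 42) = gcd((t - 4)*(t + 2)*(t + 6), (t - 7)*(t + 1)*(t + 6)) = t + 6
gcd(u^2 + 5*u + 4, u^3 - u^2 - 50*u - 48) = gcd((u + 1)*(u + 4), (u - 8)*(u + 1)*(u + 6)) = u + 1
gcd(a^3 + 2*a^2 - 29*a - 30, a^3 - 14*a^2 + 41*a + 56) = a + 1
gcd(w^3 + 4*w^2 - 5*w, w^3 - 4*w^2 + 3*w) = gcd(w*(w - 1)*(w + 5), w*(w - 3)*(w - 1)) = w^2 - w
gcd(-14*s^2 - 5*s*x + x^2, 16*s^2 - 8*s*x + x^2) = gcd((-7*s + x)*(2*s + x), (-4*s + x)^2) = 1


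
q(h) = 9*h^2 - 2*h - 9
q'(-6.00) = -110.00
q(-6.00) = 327.00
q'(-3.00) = -56.00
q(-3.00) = 78.00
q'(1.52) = 25.36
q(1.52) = 8.75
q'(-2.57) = -48.26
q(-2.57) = 55.58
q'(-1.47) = -28.46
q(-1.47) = 13.39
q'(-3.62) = -67.16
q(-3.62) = 116.18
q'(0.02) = -1.64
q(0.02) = -9.04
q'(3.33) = 57.94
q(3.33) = 84.14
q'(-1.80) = -34.40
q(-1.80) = 23.76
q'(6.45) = 114.10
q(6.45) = 352.52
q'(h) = 18*h - 2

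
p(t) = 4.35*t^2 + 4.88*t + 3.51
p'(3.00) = 30.98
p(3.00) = 57.30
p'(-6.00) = -47.32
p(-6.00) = 130.83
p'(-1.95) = -12.08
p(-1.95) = 10.53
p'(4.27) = 42.03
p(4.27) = 103.66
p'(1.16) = 14.97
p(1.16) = 15.02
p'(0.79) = 11.75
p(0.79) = 10.08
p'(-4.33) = -32.79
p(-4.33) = 63.94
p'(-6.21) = -49.15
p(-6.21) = 140.96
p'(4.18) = 41.25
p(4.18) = 99.91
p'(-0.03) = 4.62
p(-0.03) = 3.37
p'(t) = 8.7*t + 4.88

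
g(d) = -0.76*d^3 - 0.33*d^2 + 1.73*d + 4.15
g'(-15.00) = -501.37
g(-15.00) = 2468.95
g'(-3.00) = -16.81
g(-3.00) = 16.51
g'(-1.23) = -0.91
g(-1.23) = 2.94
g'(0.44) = 1.00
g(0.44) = 4.78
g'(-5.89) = -73.48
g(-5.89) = 137.81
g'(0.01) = 1.72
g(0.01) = 4.17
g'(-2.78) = -14.06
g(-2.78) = 13.12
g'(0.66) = 0.30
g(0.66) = 4.93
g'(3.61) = -30.37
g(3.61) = -29.66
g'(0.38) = 1.15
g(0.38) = 4.72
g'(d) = -2.28*d^2 - 0.66*d + 1.73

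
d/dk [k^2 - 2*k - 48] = 2*k - 2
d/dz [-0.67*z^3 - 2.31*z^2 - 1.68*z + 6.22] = -2.01*z^2 - 4.62*z - 1.68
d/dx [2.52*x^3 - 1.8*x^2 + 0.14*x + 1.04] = 7.56*x^2 - 3.6*x + 0.14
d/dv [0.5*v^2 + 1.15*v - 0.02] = 1.0*v + 1.15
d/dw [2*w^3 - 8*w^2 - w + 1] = 6*w^2 - 16*w - 1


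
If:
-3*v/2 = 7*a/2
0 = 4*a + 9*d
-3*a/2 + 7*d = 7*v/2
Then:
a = 0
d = 0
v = 0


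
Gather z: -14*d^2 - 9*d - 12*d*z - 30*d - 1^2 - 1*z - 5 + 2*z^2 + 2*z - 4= -14*d^2 - 39*d + 2*z^2 + z*(1 - 12*d) - 10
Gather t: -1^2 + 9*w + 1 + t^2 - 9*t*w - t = t^2 + t*(-9*w - 1) + 9*w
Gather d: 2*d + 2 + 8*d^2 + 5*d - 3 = 8*d^2 + 7*d - 1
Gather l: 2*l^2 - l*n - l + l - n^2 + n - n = 2*l^2 - l*n - n^2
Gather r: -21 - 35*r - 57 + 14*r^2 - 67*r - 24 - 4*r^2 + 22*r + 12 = 10*r^2 - 80*r - 90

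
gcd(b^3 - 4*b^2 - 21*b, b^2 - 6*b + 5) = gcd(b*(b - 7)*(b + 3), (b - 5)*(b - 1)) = 1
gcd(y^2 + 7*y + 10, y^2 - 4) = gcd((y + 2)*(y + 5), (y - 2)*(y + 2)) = y + 2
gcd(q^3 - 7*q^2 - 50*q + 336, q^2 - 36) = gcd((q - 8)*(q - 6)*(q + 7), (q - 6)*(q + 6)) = q - 6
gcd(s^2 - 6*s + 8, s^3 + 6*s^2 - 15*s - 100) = s - 4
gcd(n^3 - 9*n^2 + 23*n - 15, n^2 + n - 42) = 1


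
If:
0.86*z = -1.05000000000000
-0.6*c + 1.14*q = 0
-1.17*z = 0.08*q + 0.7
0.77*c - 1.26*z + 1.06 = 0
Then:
No Solution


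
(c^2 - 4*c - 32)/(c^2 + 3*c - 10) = (c^2 - 4*c - 32)/(c^2 + 3*c - 10)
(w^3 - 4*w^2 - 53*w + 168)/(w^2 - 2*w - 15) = (-w^3 + 4*w^2 + 53*w - 168)/(-w^2 + 2*w + 15)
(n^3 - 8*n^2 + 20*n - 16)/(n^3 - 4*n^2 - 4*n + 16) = (n - 2)/(n + 2)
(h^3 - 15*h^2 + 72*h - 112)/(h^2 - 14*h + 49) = (h^2 - 8*h + 16)/(h - 7)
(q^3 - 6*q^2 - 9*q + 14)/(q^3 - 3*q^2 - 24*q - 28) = (q - 1)/(q + 2)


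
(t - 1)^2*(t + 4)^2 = t^4 + 6*t^3 + t^2 - 24*t + 16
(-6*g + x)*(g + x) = -6*g^2 - 5*g*x + x^2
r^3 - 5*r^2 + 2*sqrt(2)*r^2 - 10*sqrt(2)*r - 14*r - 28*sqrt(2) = (r - 7)*(r + 2)*(r + 2*sqrt(2))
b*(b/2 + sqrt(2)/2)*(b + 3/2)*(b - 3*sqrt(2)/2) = b^4/2 - sqrt(2)*b^3/4 + 3*b^3/4 - 3*b^2/2 - 3*sqrt(2)*b^2/8 - 9*b/4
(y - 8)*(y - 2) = y^2 - 10*y + 16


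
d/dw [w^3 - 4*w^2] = w*(3*w - 8)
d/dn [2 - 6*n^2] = -12*n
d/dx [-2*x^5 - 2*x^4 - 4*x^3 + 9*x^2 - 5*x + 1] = -10*x^4 - 8*x^3 - 12*x^2 + 18*x - 5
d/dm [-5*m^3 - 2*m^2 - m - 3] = -15*m^2 - 4*m - 1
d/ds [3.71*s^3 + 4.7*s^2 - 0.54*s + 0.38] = 11.13*s^2 + 9.4*s - 0.54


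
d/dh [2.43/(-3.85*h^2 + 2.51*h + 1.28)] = (18.711*h - 6.0993)/(-3.85*h^2 + 2.51*h + 1.28)^2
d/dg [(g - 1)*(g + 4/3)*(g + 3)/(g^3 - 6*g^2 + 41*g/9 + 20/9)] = 12*(-63*g^4 + 66*g^3 + 215*g^2 - 224*g + 118)/(81*g^6 - 972*g^5 + 3654*g^4 - 4068*g^3 - 479*g^2 + 1640*g + 400)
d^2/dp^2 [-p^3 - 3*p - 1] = -6*p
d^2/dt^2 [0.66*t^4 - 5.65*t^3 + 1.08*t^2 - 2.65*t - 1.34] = 7.92*t^2 - 33.9*t + 2.16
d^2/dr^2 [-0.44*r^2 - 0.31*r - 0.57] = -0.880000000000000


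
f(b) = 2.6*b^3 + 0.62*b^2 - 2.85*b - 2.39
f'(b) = 7.8*b^2 + 1.24*b - 2.85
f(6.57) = 742.99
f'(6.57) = 341.98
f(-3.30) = -79.67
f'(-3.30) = 78.00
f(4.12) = 178.22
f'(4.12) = 134.66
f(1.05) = -1.69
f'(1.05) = 7.05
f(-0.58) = -1.04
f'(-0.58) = -0.95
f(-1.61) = -7.04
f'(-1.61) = 15.37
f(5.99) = 561.58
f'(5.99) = 284.44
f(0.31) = -3.14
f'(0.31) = -1.72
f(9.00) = 1917.58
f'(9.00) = 640.11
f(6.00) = 564.43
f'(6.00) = 285.39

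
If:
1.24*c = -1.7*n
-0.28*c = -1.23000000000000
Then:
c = 4.39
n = -3.20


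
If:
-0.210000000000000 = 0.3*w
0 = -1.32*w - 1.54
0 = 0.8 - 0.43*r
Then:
No Solution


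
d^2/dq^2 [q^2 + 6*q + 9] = 2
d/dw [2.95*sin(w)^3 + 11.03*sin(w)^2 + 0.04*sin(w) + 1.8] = (8.85*sin(w)^2 + 22.06*sin(w) + 0.04)*cos(w)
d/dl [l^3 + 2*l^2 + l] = 3*l^2 + 4*l + 1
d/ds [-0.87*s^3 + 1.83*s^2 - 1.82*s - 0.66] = -2.61*s^2 + 3.66*s - 1.82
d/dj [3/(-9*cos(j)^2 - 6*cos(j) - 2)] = -18*(3*cos(j) + 1)*sin(j)/(9*cos(j)^2 + 6*cos(j) + 2)^2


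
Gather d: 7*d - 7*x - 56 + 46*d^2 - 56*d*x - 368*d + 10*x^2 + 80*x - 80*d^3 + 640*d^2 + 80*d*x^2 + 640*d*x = -80*d^3 + 686*d^2 + d*(80*x^2 + 584*x - 361) + 10*x^2 + 73*x - 56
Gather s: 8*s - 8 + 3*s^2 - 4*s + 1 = 3*s^2 + 4*s - 7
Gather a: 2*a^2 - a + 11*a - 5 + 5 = 2*a^2 + 10*a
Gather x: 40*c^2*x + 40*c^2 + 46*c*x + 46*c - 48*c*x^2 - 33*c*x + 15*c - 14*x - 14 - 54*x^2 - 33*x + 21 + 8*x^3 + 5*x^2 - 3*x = 40*c^2 + 61*c + 8*x^3 + x^2*(-48*c - 49) + x*(40*c^2 + 13*c - 50) + 7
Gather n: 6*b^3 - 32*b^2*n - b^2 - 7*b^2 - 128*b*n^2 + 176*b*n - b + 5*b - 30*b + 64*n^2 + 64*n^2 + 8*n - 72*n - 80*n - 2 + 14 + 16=6*b^3 - 8*b^2 - 26*b + n^2*(128 - 128*b) + n*(-32*b^2 + 176*b - 144) + 28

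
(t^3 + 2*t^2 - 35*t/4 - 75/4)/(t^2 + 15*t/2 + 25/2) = (2*t^2 - t - 15)/(2*(t + 5))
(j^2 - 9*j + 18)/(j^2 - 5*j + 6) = (j - 6)/(j - 2)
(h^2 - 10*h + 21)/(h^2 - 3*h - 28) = (h - 3)/(h + 4)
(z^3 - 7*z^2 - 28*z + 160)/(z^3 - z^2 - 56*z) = (z^2 + z - 20)/(z*(z + 7))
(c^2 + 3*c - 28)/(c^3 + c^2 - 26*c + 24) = (c + 7)/(c^2 + 5*c - 6)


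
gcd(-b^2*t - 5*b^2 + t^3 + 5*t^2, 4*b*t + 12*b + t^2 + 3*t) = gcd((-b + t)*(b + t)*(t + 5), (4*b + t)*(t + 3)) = 1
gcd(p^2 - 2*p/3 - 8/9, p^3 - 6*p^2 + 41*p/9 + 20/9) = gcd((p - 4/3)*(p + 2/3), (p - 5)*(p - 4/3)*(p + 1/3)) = p - 4/3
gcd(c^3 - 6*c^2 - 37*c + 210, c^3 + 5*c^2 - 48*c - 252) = c^2 - c - 42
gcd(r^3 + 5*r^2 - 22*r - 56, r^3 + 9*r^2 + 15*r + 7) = r + 7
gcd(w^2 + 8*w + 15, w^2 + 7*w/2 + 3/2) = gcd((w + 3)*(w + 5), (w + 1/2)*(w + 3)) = w + 3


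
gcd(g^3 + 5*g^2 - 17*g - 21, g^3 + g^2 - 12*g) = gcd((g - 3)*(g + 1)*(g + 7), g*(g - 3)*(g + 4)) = g - 3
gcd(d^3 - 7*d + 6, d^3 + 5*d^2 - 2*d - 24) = d^2 + d - 6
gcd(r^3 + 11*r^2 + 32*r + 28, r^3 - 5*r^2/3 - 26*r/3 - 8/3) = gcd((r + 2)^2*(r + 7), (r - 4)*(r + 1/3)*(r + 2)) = r + 2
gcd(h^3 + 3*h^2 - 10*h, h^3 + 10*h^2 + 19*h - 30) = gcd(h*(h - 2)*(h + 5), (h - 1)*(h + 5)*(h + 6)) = h + 5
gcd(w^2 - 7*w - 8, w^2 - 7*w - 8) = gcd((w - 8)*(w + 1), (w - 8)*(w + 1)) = w^2 - 7*w - 8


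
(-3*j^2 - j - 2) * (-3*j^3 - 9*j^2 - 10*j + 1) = 9*j^5 + 30*j^4 + 45*j^3 + 25*j^2 + 19*j - 2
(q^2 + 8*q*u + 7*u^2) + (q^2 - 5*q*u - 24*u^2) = 2*q^2 + 3*q*u - 17*u^2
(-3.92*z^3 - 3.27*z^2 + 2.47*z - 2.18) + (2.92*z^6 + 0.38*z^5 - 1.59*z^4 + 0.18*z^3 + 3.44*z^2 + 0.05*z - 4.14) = 2.92*z^6 + 0.38*z^5 - 1.59*z^4 - 3.74*z^3 + 0.17*z^2 + 2.52*z - 6.32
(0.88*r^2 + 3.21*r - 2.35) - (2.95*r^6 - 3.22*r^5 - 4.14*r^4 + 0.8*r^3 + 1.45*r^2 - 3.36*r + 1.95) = -2.95*r^6 + 3.22*r^5 + 4.14*r^4 - 0.8*r^3 - 0.57*r^2 + 6.57*r - 4.3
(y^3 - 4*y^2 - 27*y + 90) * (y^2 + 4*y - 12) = y^5 - 55*y^3 + 30*y^2 + 684*y - 1080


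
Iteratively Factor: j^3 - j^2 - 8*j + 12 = (j - 2)*(j^2 + j - 6) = (j - 2)^2*(j + 3)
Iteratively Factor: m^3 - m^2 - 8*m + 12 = (m + 3)*(m^2 - 4*m + 4) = (m - 2)*(m + 3)*(m - 2)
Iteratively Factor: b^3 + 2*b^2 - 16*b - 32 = (b + 4)*(b^2 - 2*b - 8) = (b - 4)*(b + 4)*(b + 2)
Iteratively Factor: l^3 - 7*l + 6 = (l + 3)*(l^2 - 3*l + 2) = (l - 2)*(l + 3)*(l - 1)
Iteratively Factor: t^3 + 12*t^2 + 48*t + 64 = (t + 4)*(t^2 + 8*t + 16) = (t + 4)^2*(t + 4)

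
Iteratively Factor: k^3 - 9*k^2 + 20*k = (k)*(k^2 - 9*k + 20) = k*(k - 5)*(k - 4)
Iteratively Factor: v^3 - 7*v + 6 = (v - 1)*(v^2 + v - 6) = (v - 2)*(v - 1)*(v + 3)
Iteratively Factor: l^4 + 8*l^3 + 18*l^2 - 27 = (l + 3)*(l^3 + 5*l^2 + 3*l - 9) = (l + 3)^2*(l^2 + 2*l - 3) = (l - 1)*(l + 3)^2*(l + 3)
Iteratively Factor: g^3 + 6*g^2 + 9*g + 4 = (g + 1)*(g^2 + 5*g + 4) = (g + 1)*(g + 4)*(g + 1)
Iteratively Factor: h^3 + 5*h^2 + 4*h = (h)*(h^2 + 5*h + 4) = h*(h + 1)*(h + 4)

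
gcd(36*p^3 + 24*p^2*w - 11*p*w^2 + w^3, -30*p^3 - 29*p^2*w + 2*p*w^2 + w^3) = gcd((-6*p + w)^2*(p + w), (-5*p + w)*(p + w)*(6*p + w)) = p + w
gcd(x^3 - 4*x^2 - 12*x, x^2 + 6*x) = x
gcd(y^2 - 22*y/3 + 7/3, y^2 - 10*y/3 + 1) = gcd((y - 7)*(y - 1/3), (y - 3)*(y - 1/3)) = y - 1/3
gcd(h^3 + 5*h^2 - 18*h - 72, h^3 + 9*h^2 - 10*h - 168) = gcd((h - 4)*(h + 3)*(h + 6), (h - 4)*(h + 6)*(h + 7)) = h^2 + 2*h - 24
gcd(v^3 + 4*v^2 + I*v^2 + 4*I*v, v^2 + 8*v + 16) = v + 4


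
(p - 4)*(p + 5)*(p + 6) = p^3 + 7*p^2 - 14*p - 120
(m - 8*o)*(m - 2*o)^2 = m^3 - 12*m^2*o + 36*m*o^2 - 32*o^3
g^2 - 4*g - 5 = (g - 5)*(g + 1)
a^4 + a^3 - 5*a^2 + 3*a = a*(a - 1)^2*(a + 3)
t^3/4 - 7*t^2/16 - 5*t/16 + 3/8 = (t/4 + 1/4)*(t - 2)*(t - 3/4)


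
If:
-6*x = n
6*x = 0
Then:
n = 0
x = 0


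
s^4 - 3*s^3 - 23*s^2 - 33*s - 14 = (s - 7)*(s + 1)^2*(s + 2)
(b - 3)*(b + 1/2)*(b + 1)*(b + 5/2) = b^4 + b^3 - 31*b^2/4 - 23*b/2 - 15/4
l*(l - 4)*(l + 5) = l^3 + l^2 - 20*l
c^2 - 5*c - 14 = (c - 7)*(c + 2)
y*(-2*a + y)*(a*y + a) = -2*a^2*y^2 - 2*a^2*y + a*y^3 + a*y^2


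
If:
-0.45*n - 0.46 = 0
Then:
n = -1.02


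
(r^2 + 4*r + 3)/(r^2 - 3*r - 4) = (r + 3)/(r - 4)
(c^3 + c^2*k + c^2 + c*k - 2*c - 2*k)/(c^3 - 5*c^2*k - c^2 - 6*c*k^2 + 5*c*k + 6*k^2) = (c + 2)/(c - 6*k)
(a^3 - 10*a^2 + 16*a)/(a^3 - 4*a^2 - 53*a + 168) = a*(a - 2)/(a^2 + 4*a - 21)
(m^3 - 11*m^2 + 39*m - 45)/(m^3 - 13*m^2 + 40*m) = (m^2 - 6*m + 9)/(m*(m - 8))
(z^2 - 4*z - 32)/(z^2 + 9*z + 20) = (z - 8)/(z + 5)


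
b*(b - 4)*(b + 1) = b^3 - 3*b^2 - 4*b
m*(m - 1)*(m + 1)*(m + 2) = m^4 + 2*m^3 - m^2 - 2*m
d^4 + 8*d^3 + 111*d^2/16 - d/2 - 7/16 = (d - 1/4)*(d + 1/4)*(d + 1)*(d + 7)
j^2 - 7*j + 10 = (j - 5)*(j - 2)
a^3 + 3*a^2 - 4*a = a*(a - 1)*(a + 4)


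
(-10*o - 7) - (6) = -10*o - 13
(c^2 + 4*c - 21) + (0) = c^2 + 4*c - 21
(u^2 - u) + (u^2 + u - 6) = 2*u^2 - 6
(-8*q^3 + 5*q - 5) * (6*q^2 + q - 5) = -48*q^5 - 8*q^4 + 70*q^3 - 25*q^2 - 30*q + 25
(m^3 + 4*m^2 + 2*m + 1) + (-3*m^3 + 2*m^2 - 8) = -2*m^3 + 6*m^2 + 2*m - 7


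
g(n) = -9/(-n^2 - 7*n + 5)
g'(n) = -9*(2*n + 7)/(-n^2 - 7*n + 5)^2 = 9*(-2*n - 7)/(n^2 + 7*n - 5)^2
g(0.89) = 4.45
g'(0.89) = -19.33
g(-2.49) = -0.55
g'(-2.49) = -0.07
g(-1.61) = -0.66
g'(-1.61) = -0.18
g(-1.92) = -0.61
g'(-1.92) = -0.13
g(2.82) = 0.40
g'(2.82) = -0.22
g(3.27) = 0.31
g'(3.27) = -0.15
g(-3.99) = -0.53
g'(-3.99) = 0.03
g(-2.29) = -0.57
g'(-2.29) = -0.09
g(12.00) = 0.04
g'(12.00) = -0.00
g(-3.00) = -0.53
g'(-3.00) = -0.03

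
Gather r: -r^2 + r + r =-r^2 + 2*r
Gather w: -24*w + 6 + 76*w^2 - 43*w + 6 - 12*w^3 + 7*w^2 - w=-12*w^3 + 83*w^2 - 68*w + 12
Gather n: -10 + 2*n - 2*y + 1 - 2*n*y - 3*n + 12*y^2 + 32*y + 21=n*(-2*y - 1) + 12*y^2 + 30*y + 12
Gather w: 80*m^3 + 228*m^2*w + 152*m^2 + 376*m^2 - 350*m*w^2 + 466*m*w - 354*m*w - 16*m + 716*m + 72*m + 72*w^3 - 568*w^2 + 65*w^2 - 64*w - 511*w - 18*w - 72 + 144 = 80*m^3 + 528*m^2 + 772*m + 72*w^3 + w^2*(-350*m - 503) + w*(228*m^2 + 112*m - 593) + 72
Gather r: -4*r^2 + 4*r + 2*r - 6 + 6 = -4*r^2 + 6*r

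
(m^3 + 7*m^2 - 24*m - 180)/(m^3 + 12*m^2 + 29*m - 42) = (m^2 + m - 30)/(m^2 + 6*m - 7)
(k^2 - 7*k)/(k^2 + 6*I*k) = (k - 7)/(k + 6*I)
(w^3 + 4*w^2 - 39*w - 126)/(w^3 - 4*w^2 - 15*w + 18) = (w + 7)/(w - 1)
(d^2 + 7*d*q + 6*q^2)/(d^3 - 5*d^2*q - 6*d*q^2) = (-d - 6*q)/(d*(-d + 6*q))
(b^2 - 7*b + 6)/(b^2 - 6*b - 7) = (-b^2 + 7*b - 6)/(-b^2 + 6*b + 7)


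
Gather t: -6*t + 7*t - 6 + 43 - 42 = t - 5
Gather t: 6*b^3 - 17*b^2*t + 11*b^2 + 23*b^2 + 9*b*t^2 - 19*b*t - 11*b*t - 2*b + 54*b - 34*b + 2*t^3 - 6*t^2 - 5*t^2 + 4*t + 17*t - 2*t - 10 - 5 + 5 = 6*b^3 + 34*b^2 + 18*b + 2*t^3 + t^2*(9*b - 11) + t*(-17*b^2 - 30*b + 19) - 10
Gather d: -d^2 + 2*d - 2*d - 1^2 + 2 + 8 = 9 - d^2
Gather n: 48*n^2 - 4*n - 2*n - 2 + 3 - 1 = 48*n^2 - 6*n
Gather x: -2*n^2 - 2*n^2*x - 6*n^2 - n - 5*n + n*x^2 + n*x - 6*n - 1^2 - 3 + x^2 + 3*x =-8*n^2 - 12*n + x^2*(n + 1) + x*(-2*n^2 + n + 3) - 4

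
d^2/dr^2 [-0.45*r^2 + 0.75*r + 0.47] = -0.900000000000000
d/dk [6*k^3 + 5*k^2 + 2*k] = 18*k^2 + 10*k + 2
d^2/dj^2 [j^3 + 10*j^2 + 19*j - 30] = 6*j + 20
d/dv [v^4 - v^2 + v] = 4*v^3 - 2*v + 1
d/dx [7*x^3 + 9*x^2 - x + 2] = 21*x^2 + 18*x - 1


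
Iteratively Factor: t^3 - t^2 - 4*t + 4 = (t + 2)*(t^2 - 3*t + 2) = (t - 2)*(t + 2)*(t - 1)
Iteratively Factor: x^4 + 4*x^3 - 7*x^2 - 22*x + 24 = (x + 3)*(x^3 + x^2 - 10*x + 8) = (x + 3)*(x + 4)*(x^2 - 3*x + 2) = (x - 1)*(x + 3)*(x + 4)*(x - 2)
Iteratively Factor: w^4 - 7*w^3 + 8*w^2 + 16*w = (w)*(w^3 - 7*w^2 + 8*w + 16) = w*(w - 4)*(w^2 - 3*w - 4) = w*(w - 4)^2*(w + 1)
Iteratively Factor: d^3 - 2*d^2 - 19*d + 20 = (d - 1)*(d^2 - d - 20) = (d - 5)*(d - 1)*(d + 4)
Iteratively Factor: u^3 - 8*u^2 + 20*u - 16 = (u - 2)*(u^2 - 6*u + 8) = (u - 4)*(u - 2)*(u - 2)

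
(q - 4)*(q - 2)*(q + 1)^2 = q^4 - 4*q^3 - 3*q^2 + 10*q + 8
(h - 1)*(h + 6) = h^2 + 5*h - 6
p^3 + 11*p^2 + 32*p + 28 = (p + 2)^2*(p + 7)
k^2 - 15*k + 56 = (k - 8)*(k - 7)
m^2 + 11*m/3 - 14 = (m - 7/3)*(m + 6)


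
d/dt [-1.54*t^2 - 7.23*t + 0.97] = -3.08*t - 7.23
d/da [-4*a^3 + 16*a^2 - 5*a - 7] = -12*a^2 + 32*a - 5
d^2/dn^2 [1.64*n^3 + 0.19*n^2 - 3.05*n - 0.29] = 9.84*n + 0.38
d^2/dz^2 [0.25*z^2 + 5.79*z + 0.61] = 0.500000000000000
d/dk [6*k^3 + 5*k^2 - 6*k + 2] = 18*k^2 + 10*k - 6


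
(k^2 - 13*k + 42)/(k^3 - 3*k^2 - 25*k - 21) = (k - 6)/(k^2 + 4*k + 3)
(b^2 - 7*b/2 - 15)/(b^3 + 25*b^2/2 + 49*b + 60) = (b - 6)/(b^2 + 10*b + 24)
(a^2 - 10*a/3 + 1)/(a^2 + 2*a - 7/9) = 3*(a - 3)/(3*a + 7)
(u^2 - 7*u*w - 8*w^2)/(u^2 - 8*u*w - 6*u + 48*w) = (u + w)/(u - 6)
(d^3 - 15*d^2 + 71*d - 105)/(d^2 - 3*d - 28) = (d^2 - 8*d + 15)/(d + 4)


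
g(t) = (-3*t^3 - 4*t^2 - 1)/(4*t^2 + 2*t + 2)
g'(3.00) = -0.80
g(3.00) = -2.68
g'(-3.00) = -0.84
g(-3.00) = 1.38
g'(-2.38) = -0.88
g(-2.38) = 0.84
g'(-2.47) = -0.87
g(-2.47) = 0.92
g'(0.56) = -0.73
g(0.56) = -0.64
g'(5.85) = -0.77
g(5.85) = -4.90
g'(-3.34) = -0.82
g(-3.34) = 1.66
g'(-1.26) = -1.04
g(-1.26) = -0.23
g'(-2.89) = -0.84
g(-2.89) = 1.28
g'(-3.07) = -0.83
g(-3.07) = 1.43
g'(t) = (-8*t - 2)*(-3*t^3 - 4*t^2 - 1)/(4*t^2 + 2*t + 2)^2 + (-9*t^2 - 8*t)/(4*t^2 + 2*t + 2)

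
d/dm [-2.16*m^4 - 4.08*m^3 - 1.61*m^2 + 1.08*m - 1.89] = -8.64*m^3 - 12.24*m^2 - 3.22*m + 1.08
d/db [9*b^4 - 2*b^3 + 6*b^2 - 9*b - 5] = 36*b^3 - 6*b^2 + 12*b - 9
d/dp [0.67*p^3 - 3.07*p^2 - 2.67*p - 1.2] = 2.01*p^2 - 6.14*p - 2.67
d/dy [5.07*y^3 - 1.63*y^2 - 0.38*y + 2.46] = 15.21*y^2 - 3.26*y - 0.38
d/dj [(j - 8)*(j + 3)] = 2*j - 5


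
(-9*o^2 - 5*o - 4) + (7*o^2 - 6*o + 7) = -2*o^2 - 11*o + 3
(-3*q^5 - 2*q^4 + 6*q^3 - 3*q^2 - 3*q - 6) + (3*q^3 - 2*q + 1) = -3*q^5 - 2*q^4 + 9*q^3 - 3*q^2 - 5*q - 5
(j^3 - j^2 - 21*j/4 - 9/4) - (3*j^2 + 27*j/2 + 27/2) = j^3 - 4*j^2 - 75*j/4 - 63/4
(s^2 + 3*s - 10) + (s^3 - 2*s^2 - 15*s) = s^3 - s^2 - 12*s - 10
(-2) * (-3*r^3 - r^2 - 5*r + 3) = 6*r^3 + 2*r^2 + 10*r - 6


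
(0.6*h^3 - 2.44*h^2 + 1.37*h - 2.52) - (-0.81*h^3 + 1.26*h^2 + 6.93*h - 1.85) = 1.41*h^3 - 3.7*h^2 - 5.56*h - 0.67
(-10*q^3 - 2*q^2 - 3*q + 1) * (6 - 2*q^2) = 20*q^5 + 4*q^4 - 54*q^3 - 14*q^2 - 18*q + 6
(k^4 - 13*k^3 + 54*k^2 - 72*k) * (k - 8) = k^5 - 21*k^4 + 158*k^3 - 504*k^2 + 576*k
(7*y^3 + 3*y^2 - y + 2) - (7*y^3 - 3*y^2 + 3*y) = 6*y^2 - 4*y + 2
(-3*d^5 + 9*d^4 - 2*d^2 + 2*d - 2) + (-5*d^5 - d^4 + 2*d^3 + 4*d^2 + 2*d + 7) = -8*d^5 + 8*d^4 + 2*d^3 + 2*d^2 + 4*d + 5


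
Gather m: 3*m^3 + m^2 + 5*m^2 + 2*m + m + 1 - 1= 3*m^3 + 6*m^2 + 3*m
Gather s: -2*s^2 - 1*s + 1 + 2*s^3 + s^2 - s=2*s^3 - s^2 - 2*s + 1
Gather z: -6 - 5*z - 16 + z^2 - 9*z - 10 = z^2 - 14*z - 32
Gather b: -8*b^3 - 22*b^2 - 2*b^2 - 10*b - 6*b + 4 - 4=-8*b^3 - 24*b^2 - 16*b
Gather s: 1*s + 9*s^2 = 9*s^2 + s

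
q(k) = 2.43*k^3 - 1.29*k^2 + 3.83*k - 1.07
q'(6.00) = 250.79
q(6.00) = 500.35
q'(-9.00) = 617.54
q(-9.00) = -1911.50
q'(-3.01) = 77.64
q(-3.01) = -90.55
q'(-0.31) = 5.33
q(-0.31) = -2.45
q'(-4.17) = 141.35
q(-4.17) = -215.68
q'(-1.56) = 25.60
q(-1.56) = -19.41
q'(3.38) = 78.39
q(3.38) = 90.97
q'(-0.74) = 9.73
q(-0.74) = -5.60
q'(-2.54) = 57.42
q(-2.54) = -58.94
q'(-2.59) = 59.41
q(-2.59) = -61.86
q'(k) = 7.29*k^2 - 2.58*k + 3.83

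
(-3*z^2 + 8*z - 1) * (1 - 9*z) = 27*z^3 - 75*z^2 + 17*z - 1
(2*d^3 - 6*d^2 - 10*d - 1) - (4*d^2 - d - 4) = 2*d^3 - 10*d^2 - 9*d + 3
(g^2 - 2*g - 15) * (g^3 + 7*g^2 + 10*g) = g^5 + 5*g^4 - 19*g^3 - 125*g^2 - 150*g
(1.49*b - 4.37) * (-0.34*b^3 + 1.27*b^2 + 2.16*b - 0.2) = -0.5066*b^4 + 3.3781*b^3 - 2.3315*b^2 - 9.7372*b + 0.874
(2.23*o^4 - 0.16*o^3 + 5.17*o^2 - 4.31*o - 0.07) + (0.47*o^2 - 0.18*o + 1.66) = 2.23*o^4 - 0.16*o^3 + 5.64*o^2 - 4.49*o + 1.59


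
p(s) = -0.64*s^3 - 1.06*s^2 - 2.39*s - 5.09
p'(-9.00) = -138.83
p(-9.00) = 397.12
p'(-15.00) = -402.59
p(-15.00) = 1952.26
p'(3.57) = -34.43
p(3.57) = -56.25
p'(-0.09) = -2.21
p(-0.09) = -4.88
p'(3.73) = -37.01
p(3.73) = -61.97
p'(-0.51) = -1.81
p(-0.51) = -4.06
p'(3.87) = -39.35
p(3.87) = -67.31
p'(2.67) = -21.74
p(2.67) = -31.21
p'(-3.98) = -24.37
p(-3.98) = 27.98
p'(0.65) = -4.58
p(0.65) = -7.27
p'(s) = -1.92*s^2 - 2.12*s - 2.39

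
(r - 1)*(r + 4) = r^2 + 3*r - 4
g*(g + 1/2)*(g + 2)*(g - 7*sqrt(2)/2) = g^4 - 7*sqrt(2)*g^3/2 + 5*g^3/2 - 35*sqrt(2)*g^2/4 + g^2 - 7*sqrt(2)*g/2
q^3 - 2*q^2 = q^2*(q - 2)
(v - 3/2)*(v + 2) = v^2 + v/2 - 3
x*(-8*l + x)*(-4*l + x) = 32*l^2*x - 12*l*x^2 + x^3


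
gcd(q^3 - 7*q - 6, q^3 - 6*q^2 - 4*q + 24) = q + 2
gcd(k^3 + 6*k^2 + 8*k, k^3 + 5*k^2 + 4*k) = k^2 + 4*k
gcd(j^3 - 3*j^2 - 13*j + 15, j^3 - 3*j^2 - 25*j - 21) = j + 3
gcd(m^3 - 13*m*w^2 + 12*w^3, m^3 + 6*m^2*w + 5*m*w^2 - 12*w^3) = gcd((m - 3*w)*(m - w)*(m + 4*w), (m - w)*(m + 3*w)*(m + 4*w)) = -m^2 - 3*m*w + 4*w^2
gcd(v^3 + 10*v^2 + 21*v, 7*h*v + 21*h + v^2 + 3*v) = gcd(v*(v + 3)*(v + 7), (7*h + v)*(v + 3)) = v + 3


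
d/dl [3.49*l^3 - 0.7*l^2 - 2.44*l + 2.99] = 10.47*l^2 - 1.4*l - 2.44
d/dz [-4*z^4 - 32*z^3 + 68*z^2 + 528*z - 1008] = -16*z^3 - 96*z^2 + 136*z + 528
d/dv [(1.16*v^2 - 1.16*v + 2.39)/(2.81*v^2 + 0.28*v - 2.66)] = (3.5844*v^2 - 19.603*v + 2.4164)/(7.8961*v^4 + 1.5736*v^3 - 14.8708*v^2 - 1.4896*v + 7.0756)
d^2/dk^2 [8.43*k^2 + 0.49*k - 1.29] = 16.8600000000000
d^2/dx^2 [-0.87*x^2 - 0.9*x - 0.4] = -1.74000000000000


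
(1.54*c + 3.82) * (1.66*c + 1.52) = 2.5564*c^2 + 8.682*c + 5.8064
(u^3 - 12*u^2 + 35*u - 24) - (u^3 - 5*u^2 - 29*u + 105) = -7*u^2 + 64*u - 129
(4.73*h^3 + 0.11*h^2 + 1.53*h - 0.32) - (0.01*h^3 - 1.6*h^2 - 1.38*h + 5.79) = 4.72*h^3 + 1.71*h^2 + 2.91*h - 6.11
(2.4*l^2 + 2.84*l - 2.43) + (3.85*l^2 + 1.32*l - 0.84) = 6.25*l^2 + 4.16*l - 3.27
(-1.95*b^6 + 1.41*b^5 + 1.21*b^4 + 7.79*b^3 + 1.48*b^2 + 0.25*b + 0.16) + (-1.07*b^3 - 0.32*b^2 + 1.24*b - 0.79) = -1.95*b^6 + 1.41*b^5 + 1.21*b^4 + 6.72*b^3 + 1.16*b^2 + 1.49*b - 0.63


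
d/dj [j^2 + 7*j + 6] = 2*j + 7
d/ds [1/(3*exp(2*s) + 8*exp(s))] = 2*(-3*exp(s) - 4)*exp(-s)/(3*exp(s) + 8)^2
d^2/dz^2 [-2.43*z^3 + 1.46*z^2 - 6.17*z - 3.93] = 2.92 - 14.58*z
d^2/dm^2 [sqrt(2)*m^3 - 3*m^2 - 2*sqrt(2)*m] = 6*sqrt(2)*m - 6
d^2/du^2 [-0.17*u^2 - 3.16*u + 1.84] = -0.340000000000000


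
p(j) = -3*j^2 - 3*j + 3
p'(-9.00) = 51.00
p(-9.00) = -213.00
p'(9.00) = -57.00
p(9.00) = -267.00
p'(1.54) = -12.24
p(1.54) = -8.73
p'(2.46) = -17.76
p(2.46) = -22.53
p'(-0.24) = -1.56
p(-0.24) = 3.55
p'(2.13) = -15.78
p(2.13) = -17.00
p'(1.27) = -10.62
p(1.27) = -5.65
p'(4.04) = -27.24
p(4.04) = -58.08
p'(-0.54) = 0.24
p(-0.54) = 3.75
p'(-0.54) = 0.24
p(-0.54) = 3.75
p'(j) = -6*j - 3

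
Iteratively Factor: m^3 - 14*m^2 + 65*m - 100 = (m - 4)*(m^2 - 10*m + 25) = (m - 5)*(m - 4)*(m - 5)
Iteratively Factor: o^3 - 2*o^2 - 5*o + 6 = (o + 2)*(o^2 - 4*o + 3) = (o - 1)*(o + 2)*(o - 3)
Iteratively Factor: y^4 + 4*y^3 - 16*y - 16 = (y + 2)*(y^3 + 2*y^2 - 4*y - 8) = (y - 2)*(y + 2)*(y^2 + 4*y + 4) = (y - 2)*(y + 2)^2*(y + 2)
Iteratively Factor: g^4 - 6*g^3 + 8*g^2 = (g)*(g^3 - 6*g^2 + 8*g) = g*(g - 4)*(g^2 - 2*g) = g*(g - 4)*(g - 2)*(g)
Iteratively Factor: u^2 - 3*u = (u)*(u - 3)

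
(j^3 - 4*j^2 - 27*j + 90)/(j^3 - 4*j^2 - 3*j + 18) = (j^2 - j - 30)/(j^2 - j - 6)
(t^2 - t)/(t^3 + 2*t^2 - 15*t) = (t - 1)/(t^2 + 2*t - 15)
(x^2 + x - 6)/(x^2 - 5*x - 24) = (x - 2)/(x - 8)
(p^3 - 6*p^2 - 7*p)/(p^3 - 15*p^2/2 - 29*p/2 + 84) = 2*p*(p^2 - 6*p - 7)/(2*p^3 - 15*p^2 - 29*p + 168)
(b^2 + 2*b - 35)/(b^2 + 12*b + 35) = (b - 5)/(b + 5)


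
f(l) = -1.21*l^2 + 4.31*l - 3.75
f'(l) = 4.31 - 2.42*l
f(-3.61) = -35.08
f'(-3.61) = 13.05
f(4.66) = -9.94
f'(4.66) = -6.97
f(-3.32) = -31.40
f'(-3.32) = 12.34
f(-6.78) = -88.59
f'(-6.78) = 20.72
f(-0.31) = -5.20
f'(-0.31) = 5.06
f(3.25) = -2.52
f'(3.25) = -3.56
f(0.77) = -1.15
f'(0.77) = 2.45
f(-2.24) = -19.48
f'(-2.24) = 9.73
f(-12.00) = -229.71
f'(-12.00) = 33.35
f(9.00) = -62.97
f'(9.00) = -17.47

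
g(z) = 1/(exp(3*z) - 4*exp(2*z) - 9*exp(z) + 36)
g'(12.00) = 0.00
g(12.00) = 0.00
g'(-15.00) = 0.00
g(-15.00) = 0.03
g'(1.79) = -0.11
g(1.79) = 0.02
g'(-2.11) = 0.00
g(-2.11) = 0.03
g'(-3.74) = 0.00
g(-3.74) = 0.03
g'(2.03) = -0.03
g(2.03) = 0.01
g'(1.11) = 427.93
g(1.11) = -4.99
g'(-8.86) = 0.00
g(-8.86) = 0.03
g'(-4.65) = 0.00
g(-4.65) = 0.03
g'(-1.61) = 0.00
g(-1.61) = 0.03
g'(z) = (-3*exp(3*z) + 8*exp(2*z) + 9*exp(z))/(exp(3*z) - 4*exp(2*z) - 9*exp(z) + 36)^2 = (-3*exp(2*z) + 8*exp(z) + 9)*exp(z)/(exp(3*z) - 4*exp(2*z) - 9*exp(z) + 36)^2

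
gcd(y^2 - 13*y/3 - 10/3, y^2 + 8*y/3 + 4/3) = y + 2/3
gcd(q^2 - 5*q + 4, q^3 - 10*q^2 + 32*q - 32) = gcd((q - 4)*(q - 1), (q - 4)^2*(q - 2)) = q - 4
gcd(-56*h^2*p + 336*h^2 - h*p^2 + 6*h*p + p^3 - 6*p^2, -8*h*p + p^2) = -8*h + p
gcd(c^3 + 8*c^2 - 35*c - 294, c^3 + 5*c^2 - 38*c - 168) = c^2 + c - 42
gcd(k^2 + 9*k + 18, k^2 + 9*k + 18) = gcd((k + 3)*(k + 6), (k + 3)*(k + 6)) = k^2 + 9*k + 18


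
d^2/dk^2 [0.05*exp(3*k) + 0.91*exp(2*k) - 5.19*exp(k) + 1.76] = (0.45*exp(2*k) + 3.64*exp(k) - 5.19)*exp(k)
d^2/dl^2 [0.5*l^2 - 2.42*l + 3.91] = 1.00000000000000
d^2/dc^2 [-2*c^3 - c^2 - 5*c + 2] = -12*c - 2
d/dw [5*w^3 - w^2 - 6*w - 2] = 15*w^2 - 2*w - 6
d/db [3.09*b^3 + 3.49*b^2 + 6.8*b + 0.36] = 9.27*b^2 + 6.98*b + 6.8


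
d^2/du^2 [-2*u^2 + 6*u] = -4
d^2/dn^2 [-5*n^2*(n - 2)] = 20 - 30*n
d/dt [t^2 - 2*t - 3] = 2*t - 2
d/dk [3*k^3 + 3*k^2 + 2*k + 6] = 9*k^2 + 6*k + 2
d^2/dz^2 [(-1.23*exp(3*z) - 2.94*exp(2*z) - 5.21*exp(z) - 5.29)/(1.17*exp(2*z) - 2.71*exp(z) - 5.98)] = (-1.683747*exp(6*z) + 11.699883*exp(5*z) - 35.375163*exp(4*z) - 368.621415*exp(3*z) - 707.197491*exp(2*z) - 523.008431*exp(z) - 100.583002)*exp(z)/(1.601613*exp(6*z) - 11.129157*exp(5*z) + 1.219725*exp(4*z) + 93.862205*exp(3*z) - 6.23415000000001*exp(2*z) - 290.732052*exp(z) - 213.847192)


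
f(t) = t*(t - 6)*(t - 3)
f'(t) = t*(t - 6) + t*(t - 3) + (t - 6)*(t - 3) = 3*t^2 - 18*t + 18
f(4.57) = -10.26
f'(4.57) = -1.61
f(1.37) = 10.34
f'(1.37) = -1.03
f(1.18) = 10.35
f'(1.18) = 0.94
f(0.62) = 7.94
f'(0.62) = 7.99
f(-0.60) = -14.26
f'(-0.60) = 29.88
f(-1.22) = -37.17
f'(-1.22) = 44.43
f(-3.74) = -245.52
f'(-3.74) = 127.28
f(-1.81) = -67.99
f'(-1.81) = 60.41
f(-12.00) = -3240.00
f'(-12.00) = 666.00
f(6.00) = 0.00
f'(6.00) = 18.00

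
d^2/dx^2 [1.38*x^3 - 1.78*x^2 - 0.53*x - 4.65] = 8.28*x - 3.56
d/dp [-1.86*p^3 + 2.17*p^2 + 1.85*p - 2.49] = -5.58*p^2 + 4.34*p + 1.85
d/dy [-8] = 0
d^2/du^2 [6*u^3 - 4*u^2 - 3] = 36*u - 8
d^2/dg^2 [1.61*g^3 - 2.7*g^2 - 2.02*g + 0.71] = 9.66*g - 5.4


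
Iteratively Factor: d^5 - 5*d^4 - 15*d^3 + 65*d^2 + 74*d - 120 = (d + 3)*(d^4 - 8*d^3 + 9*d^2 + 38*d - 40) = (d + 2)*(d + 3)*(d^3 - 10*d^2 + 29*d - 20) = (d - 1)*(d + 2)*(d + 3)*(d^2 - 9*d + 20) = (d - 5)*(d - 1)*(d + 2)*(d + 3)*(d - 4)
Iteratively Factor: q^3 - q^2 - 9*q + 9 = (q + 3)*(q^2 - 4*q + 3) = (q - 1)*(q + 3)*(q - 3)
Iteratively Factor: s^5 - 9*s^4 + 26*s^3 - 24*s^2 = (s)*(s^4 - 9*s^3 + 26*s^2 - 24*s) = s*(s - 4)*(s^3 - 5*s^2 + 6*s) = s*(s - 4)*(s - 3)*(s^2 - 2*s) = s*(s - 4)*(s - 3)*(s - 2)*(s)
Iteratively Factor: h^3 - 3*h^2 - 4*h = (h - 4)*(h^2 + h) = (h - 4)*(h + 1)*(h)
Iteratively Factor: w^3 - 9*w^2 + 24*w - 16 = (w - 4)*(w^2 - 5*w + 4) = (w - 4)^2*(w - 1)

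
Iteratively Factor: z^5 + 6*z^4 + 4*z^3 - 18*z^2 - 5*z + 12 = (z + 4)*(z^4 + 2*z^3 - 4*z^2 - 2*z + 3) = (z - 1)*(z + 4)*(z^3 + 3*z^2 - z - 3) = (z - 1)^2*(z + 4)*(z^2 + 4*z + 3) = (z - 1)^2*(z + 1)*(z + 4)*(z + 3)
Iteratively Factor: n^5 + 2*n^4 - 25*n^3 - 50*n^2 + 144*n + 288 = (n - 3)*(n^4 + 5*n^3 - 10*n^2 - 80*n - 96) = (n - 3)*(n + 4)*(n^3 + n^2 - 14*n - 24) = (n - 3)*(n + 3)*(n + 4)*(n^2 - 2*n - 8) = (n - 4)*(n - 3)*(n + 3)*(n + 4)*(n + 2)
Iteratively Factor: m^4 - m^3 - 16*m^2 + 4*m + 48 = (m + 2)*(m^3 - 3*m^2 - 10*m + 24) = (m + 2)*(m + 3)*(m^2 - 6*m + 8) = (m - 2)*(m + 2)*(m + 3)*(m - 4)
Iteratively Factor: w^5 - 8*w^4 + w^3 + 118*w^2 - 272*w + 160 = (w + 4)*(w^4 - 12*w^3 + 49*w^2 - 78*w + 40) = (w - 2)*(w + 4)*(w^3 - 10*w^2 + 29*w - 20) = (w - 2)*(w - 1)*(w + 4)*(w^2 - 9*w + 20) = (w - 5)*(w - 2)*(w - 1)*(w + 4)*(w - 4)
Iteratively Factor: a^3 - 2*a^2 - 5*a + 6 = (a - 3)*(a^2 + a - 2) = (a - 3)*(a + 2)*(a - 1)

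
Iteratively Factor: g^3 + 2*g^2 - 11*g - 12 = (g - 3)*(g^2 + 5*g + 4) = (g - 3)*(g + 4)*(g + 1)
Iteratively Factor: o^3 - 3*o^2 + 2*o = (o - 2)*(o^2 - o) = (o - 2)*(o - 1)*(o)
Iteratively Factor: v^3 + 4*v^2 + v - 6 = (v + 2)*(v^2 + 2*v - 3) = (v - 1)*(v + 2)*(v + 3)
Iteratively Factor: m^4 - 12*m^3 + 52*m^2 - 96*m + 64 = (m - 4)*(m^3 - 8*m^2 + 20*m - 16) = (m - 4)^2*(m^2 - 4*m + 4) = (m - 4)^2*(m - 2)*(m - 2)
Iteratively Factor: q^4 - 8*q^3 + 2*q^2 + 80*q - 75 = (q - 5)*(q^3 - 3*q^2 - 13*q + 15) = (q - 5)*(q + 3)*(q^2 - 6*q + 5) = (q - 5)*(q - 1)*(q + 3)*(q - 5)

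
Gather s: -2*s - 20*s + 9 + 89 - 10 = 88 - 22*s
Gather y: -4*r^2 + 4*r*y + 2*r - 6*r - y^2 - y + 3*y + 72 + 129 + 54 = -4*r^2 - 4*r - y^2 + y*(4*r + 2) + 255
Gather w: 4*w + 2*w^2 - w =2*w^2 + 3*w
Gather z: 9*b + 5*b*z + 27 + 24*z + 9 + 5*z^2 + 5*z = 9*b + 5*z^2 + z*(5*b + 29) + 36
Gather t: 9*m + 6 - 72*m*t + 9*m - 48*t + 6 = 18*m + t*(-72*m - 48) + 12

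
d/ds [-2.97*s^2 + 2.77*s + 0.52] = 2.77 - 5.94*s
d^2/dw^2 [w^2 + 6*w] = 2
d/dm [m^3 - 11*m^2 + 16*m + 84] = 3*m^2 - 22*m + 16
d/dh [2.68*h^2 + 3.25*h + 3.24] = 5.36*h + 3.25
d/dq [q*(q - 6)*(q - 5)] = 3*q^2 - 22*q + 30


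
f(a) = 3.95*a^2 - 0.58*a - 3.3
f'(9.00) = 70.52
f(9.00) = 311.43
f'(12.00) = 94.22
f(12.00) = 558.54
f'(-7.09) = -56.59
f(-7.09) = 199.37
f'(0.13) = 0.45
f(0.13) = -3.31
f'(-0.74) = -6.43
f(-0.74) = -0.71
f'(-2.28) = -18.59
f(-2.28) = 18.56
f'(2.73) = 20.99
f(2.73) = 24.56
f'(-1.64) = -13.54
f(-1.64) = 8.28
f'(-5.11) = -40.95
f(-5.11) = 102.81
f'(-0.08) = -1.21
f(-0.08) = -3.23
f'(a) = 7.9*a - 0.58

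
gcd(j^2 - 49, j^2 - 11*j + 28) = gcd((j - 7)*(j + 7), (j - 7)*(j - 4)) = j - 7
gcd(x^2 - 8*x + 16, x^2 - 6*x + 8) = x - 4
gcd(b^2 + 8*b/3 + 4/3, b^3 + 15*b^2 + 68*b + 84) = b + 2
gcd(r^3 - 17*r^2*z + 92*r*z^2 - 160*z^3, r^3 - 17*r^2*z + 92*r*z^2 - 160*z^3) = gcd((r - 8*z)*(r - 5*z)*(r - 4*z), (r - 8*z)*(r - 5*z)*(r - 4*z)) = -r^3 + 17*r^2*z - 92*r*z^2 + 160*z^3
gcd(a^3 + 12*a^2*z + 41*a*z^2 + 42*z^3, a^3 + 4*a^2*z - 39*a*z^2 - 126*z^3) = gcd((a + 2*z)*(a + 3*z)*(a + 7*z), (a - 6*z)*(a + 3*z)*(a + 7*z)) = a^2 + 10*a*z + 21*z^2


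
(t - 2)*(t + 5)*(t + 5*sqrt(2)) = t^3 + 3*t^2 + 5*sqrt(2)*t^2 - 10*t + 15*sqrt(2)*t - 50*sqrt(2)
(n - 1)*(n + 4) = n^2 + 3*n - 4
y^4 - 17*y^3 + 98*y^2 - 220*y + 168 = (y - 7)*(y - 6)*(y - 2)^2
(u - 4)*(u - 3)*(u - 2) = u^3 - 9*u^2 + 26*u - 24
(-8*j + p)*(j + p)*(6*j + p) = -48*j^3 - 50*j^2*p - j*p^2 + p^3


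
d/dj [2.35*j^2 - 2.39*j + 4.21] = 4.7*j - 2.39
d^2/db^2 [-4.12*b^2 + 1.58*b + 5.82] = -8.24000000000000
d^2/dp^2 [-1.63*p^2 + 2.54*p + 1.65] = -3.26000000000000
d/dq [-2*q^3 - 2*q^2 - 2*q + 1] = -6*q^2 - 4*q - 2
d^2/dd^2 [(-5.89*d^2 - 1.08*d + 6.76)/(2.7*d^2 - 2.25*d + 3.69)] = (-87.3099*d^3 + 647.77482*d^2 - 181.84176*d - 244.585818)/(19.683*d^6 - 49.2075*d^5 + 121.70655*d^4 - 145.891125*d^3 + 166.332285*d^2 - 91.908675*d + 50.243409)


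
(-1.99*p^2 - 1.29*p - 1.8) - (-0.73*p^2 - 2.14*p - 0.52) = -1.26*p^2 + 0.85*p - 1.28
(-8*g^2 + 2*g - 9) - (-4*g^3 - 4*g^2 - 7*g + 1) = 4*g^3 - 4*g^2 + 9*g - 10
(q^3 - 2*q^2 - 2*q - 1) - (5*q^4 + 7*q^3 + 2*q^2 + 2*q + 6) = -5*q^4 - 6*q^3 - 4*q^2 - 4*q - 7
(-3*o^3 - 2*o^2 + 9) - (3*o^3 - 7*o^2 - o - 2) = -6*o^3 + 5*o^2 + o + 11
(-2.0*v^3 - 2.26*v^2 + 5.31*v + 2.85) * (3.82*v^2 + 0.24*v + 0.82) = -7.64*v^5 - 9.1132*v^4 + 18.1018*v^3 + 10.3082*v^2 + 5.0382*v + 2.337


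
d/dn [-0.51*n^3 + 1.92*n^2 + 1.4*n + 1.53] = -1.53*n^2 + 3.84*n + 1.4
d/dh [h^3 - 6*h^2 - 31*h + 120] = 3*h^2 - 12*h - 31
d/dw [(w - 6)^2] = 2*w - 12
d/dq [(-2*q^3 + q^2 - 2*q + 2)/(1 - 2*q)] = 2*(4*q^3 - 4*q^2 + q + 1)/(4*q^2 - 4*q + 1)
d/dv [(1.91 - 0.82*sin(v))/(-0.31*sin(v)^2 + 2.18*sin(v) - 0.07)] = (-0.2542*sin(v)^2 + 1.1842*sin(v) - 4.1064)*cos(v)/(0.0961*sin(v)^4 - 1.3516*sin(v)^3 + 4.7958*sin(v)^2 - 0.3052*sin(v) + 0.0049)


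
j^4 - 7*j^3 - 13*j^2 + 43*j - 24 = (j - 8)*(j - 1)^2*(j + 3)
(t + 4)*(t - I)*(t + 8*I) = t^3 + 4*t^2 + 7*I*t^2 + 8*t + 28*I*t + 32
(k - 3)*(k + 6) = k^2 + 3*k - 18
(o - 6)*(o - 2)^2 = o^3 - 10*o^2 + 28*o - 24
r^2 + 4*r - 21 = (r - 3)*(r + 7)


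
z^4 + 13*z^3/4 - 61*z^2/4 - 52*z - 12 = (z - 4)*(z + 1/4)*(z + 3)*(z + 4)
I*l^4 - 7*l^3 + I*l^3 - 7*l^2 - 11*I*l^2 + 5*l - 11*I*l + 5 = (l + I)^2*(l + 5*I)*(I*l + I)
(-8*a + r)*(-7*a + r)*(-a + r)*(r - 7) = -56*a^3*r + 392*a^3 + 71*a^2*r^2 - 497*a^2*r - 16*a*r^3 + 112*a*r^2 + r^4 - 7*r^3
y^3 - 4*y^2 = y^2*(y - 4)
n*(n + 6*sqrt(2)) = n^2 + 6*sqrt(2)*n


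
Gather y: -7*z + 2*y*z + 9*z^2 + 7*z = 2*y*z + 9*z^2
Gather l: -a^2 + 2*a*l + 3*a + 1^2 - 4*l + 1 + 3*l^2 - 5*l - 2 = -a^2 + 3*a + 3*l^2 + l*(2*a - 9)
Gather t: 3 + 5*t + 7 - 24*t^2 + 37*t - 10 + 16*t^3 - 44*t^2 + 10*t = 16*t^3 - 68*t^2 + 52*t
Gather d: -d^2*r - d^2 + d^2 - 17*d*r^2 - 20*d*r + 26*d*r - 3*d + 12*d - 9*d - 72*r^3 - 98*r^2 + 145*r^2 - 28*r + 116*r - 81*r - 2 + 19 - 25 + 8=-d^2*r + d*(-17*r^2 + 6*r) - 72*r^3 + 47*r^2 + 7*r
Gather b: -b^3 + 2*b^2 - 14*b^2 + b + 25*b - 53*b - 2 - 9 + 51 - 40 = -b^3 - 12*b^2 - 27*b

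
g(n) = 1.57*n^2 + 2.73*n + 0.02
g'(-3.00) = -6.69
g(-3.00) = 5.96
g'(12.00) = 40.41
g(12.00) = 258.86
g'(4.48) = 16.80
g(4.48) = 43.76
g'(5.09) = 18.71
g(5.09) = 54.59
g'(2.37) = 10.17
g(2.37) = 15.31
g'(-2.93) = -6.47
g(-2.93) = 5.50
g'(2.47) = 10.49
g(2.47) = 16.34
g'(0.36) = 3.86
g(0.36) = 1.21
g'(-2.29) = -4.46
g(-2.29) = 2.00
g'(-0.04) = 2.60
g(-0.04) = -0.09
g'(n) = 3.14*n + 2.73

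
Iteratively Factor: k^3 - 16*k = (k)*(k^2 - 16) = k*(k - 4)*(k + 4)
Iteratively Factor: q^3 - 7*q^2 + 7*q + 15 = (q + 1)*(q^2 - 8*q + 15) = (q - 5)*(q + 1)*(q - 3)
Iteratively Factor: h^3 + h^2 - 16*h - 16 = (h - 4)*(h^2 + 5*h + 4) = (h - 4)*(h + 1)*(h + 4)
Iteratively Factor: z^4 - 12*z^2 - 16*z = (z - 4)*(z^3 + 4*z^2 + 4*z) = z*(z - 4)*(z^2 + 4*z + 4) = z*(z - 4)*(z + 2)*(z + 2)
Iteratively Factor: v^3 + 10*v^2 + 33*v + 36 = (v + 3)*(v^2 + 7*v + 12) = (v + 3)*(v + 4)*(v + 3)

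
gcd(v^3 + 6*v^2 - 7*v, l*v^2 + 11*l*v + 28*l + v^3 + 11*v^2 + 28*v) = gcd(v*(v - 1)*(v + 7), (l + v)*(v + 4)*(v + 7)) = v + 7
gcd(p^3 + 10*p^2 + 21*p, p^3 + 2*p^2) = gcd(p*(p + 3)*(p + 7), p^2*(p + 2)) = p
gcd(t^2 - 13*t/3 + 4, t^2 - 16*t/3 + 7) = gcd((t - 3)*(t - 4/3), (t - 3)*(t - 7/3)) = t - 3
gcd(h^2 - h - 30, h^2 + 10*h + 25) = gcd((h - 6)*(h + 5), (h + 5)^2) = h + 5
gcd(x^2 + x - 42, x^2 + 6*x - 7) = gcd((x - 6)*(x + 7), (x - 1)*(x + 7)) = x + 7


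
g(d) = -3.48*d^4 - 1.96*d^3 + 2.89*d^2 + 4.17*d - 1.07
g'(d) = -13.92*d^3 - 5.88*d^2 + 5.78*d + 4.17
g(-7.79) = -11746.94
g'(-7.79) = 6182.71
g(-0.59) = -2.54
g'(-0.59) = 1.57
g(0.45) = 1.07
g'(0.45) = 4.31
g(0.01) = -1.03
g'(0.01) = 4.23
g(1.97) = -49.04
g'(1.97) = -113.69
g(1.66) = -21.57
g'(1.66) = -66.11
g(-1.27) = -6.74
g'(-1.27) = 15.86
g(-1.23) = -6.14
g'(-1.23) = 14.07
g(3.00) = -297.35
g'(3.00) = -407.25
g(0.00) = -1.07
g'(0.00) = 4.17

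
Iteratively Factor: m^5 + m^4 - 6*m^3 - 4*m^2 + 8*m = (m - 1)*(m^4 + 2*m^3 - 4*m^2 - 8*m) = (m - 2)*(m - 1)*(m^3 + 4*m^2 + 4*m) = (m - 2)*(m - 1)*(m + 2)*(m^2 + 2*m) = (m - 2)*(m - 1)*(m + 2)^2*(m)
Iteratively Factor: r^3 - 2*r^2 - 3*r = (r)*(r^2 - 2*r - 3) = r*(r + 1)*(r - 3)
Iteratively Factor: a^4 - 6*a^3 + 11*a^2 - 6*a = (a)*(a^3 - 6*a^2 + 11*a - 6) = a*(a - 3)*(a^2 - 3*a + 2) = a*(a - 3)*(a - 1)*(a - 2)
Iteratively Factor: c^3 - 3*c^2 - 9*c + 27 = (c - 3)*(c^2 - 9) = (c - 3)^2*(c + 3)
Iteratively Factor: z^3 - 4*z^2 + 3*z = (z)*(z^2 - 4*z + 3) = z*(z - 3)*(z - 1)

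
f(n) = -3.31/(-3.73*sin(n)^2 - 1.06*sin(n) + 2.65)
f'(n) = -3.31*(7.46*sin(n)*cos(n) + 1.06*cos(n))/(-3.73*sin(n)^2 - 1.06*sin(n) + 2.65)^2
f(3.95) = -2.26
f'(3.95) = -4.61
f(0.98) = 4.12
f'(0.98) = -20.75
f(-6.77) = -1.42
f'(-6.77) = 1.31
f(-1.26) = -11.90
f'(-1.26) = 79.11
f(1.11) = 2.56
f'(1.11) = -6.83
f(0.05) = -1.28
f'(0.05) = -0.71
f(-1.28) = -13.67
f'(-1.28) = 98.54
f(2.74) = -1.99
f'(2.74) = 4.37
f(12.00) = -1.54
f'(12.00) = 1.79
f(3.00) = -1.36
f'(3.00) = 1.18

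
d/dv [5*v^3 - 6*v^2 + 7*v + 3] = 15*v^2 - 12*v + 7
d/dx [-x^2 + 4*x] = 4 - 2*x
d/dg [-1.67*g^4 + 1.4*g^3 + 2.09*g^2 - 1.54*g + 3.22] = -6.68*g^3 + 4.2*g^2 + 4.18*g - 1.54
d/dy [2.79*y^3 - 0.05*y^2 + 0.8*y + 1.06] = 8.37*y^2 - 0.1*y + 0.8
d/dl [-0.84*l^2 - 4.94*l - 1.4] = -1.68*l - 4.94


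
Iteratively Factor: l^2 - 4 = (l - 2)*(l + 2)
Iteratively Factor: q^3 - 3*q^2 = (q - 3)*(q^2) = q*(q - 3)*(q)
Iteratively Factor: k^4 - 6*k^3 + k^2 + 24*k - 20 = (k - 5)*(k^3 - k^2 - 4*k + 4) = (k - 5)*(k - 1)*(k^2 - 4) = (k - 5)*(k - 2)*(k - 1)*(k + 2)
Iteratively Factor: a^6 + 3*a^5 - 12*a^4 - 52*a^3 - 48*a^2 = (a - 4)*(a^5 + 7*a^4 + 16*a^3 + 12*a^2) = (a - 4)*(a + 3)*(a^4 + 4*a^3 + 4*a^2) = a*(a - 4)*(a + 3)*(a^3 + 4*a^2 + 4*a) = a*(a - 4)*(a + 2)*(a + 3)*(a^2 + 2*a) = a^2*(a - 4)*(a + 2)*(a + 3)*(a + 2)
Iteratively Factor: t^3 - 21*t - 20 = (t + 4)*(t^2 - 4*t - 5) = (t - 5)*(t + 4)*(t + 1)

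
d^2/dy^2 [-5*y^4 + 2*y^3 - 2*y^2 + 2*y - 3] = -60*y^2 + 12*y - 4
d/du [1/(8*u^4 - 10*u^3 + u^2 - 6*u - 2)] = 2*(-16*u^3 + 15*u^2 - u + 3)/(-8*u^4 + 10*u^3 - u^2 + 6*u + 2)^2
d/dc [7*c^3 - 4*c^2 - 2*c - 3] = 21*c^2 - 8*c - 2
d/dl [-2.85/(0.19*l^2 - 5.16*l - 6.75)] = (1.083*l - 14.706)/(-0.19*l^2 + 5.16*l + 6.75)^2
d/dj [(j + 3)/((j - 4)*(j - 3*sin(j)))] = ((j - 4)*(j + 3)*(3*cos(j) - 1) + (j - 4)*(j - 3*sin(j)) - (j + 3)*(j - 3*sin(j)))/((j - 4)^2*(j - 3*sin(j))^2)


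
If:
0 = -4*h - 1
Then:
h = -1/4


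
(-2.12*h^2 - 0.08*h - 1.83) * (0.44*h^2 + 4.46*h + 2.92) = -0.9328*h^4 - 9.4904*h^3 - 7.3524*h^2 - 8.3954*h - 5.3436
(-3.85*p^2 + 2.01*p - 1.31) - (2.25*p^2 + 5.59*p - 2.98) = -6.1*p^2 - 3.58*p + 1.67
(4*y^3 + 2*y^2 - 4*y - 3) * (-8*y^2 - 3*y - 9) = -32*y^5 - 28*y^4 - 10*y^3 + 18*y^2 + 45*y + 27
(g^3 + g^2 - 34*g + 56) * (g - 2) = g^4 - g^3 - 36*g^2 + 124*g - 112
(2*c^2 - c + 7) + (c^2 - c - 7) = 3*c^2 - 2*c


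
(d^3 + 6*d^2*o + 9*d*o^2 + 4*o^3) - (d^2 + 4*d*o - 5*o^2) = d^3 + 6*d^2*o - d^2 + 9*d*o^2 - 4*d*o + 4*o^3 + 5*o^2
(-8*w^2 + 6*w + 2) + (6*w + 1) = -8*w^2 + 12*w + 3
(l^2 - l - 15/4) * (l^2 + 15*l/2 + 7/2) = l^4 + 13*l^3/2 - 31*l^2/4 - 253*l/8 - 105/8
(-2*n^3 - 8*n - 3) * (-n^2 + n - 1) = 2*n^5 - 2*n^4 + 10*n^3 - 5*n^2 + 5*n + 3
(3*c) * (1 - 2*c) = -6*c^2 + 3*c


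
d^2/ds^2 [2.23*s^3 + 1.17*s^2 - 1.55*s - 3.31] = 13.38*s + 2.34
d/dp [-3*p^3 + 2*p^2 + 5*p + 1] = -9*p^2 + 4*p + 5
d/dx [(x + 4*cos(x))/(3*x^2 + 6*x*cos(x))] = -(2*x^2*sin(x) + x^2 + 8*x*cos(x) + 8*cos(x)^2)/(3*x^2*(x + 2*cos(x))^2)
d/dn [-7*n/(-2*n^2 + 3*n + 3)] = 7*(-2*n^2 - 3)/(4*n^4 - 12*n^3 - 3*n^2 + 18*n + 9)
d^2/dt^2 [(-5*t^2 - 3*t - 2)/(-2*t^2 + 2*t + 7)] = 2*(32*t^3 + 234*t^2 + 102*t + 239)/(8*t^6 - 24*t^5 - 60*t^4 + 160*t^3 + 210*t^2 - 294*t - 343)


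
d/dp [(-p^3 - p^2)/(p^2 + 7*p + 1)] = p*(-p^3 - 14*p^2 - 10*p - 2)/(p^4 + 14*p^3 + 51*p^2 + 14*p + 1)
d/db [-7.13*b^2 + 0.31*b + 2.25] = 0.31 - 14.26*b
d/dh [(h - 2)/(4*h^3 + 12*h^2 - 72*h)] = (h*(h^2 + 3*h - 18) - 3*(h - 2)*(h^2 + 2*h - 6))/(4*h^2*(h^2 + 3*h - 18)^2)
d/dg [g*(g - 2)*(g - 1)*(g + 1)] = 4*g^3 - 6*g^2 - 2*g + 2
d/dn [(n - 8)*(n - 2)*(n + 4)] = 3*n^2 - 12*n - 24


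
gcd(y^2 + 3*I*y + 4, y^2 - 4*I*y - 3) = y - I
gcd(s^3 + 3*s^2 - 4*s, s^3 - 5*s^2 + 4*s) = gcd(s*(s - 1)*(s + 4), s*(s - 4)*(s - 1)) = s^2 - s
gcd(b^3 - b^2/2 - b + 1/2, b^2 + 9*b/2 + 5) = 1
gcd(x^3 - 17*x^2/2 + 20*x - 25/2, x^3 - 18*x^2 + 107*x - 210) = x - 5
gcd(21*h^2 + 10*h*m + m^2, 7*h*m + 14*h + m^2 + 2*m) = 7*h + m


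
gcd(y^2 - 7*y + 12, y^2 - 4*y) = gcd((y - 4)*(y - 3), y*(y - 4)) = y - 4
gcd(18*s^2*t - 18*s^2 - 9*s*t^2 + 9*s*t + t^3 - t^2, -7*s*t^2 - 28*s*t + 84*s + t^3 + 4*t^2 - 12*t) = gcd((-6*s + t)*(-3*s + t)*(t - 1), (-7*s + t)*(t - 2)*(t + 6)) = 1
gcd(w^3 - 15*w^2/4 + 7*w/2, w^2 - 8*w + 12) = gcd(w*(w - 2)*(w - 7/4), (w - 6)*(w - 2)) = w - 2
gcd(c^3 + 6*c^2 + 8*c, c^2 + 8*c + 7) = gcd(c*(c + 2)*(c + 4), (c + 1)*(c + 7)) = 1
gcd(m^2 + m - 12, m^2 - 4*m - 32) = m + 4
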